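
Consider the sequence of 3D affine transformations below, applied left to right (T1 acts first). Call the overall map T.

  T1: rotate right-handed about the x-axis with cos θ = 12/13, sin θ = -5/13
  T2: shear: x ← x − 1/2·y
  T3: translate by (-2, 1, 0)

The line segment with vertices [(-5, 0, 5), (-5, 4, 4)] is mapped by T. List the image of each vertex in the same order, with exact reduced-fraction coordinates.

image vertices: (-207/26, 38/13, 60/13), (-125/13, 81/13, 28/13)

T1 rotate right-handed about the x-axis with cos θ = 12/13, sin θ = -5/13: (-5, 0, 5) → (-5, 25/13, 60/13); (-5, 4, 4) → (-5, 68/13, 28/13)
T2 shear: x ← x − 1/2·y: (-5, 25/13, 60/13) → (-155/26, 25/13, 60/13); (-5, 68/13, 28/13) → (-99/13, 68/13, 28/13)
T3 translate by (-2, 1, 0): (-155/26, 25/13, 60/13) → (-207/26, 38/13, 60/13); (-99/13, 68/13, 28/13) → (-125/13, 81/13, 28/13)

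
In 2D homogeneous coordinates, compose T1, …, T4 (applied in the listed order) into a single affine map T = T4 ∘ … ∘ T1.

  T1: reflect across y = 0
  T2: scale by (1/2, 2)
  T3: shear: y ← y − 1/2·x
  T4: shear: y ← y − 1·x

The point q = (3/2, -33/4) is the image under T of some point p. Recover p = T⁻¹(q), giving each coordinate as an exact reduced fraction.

p = (3, 3)

T1 = [1 0 0; 0 -1 0; 0 0 1]
T2·T1 = [1/2 0 0; 0 -2 0; 0 0 1]
T3·…·T1 = [1/2 0 0; -1/4 -2 0; 0 0 1]
T4·…·T1 = [1/2 0 0; -3/4 -2 0; 0 0 1]
det M = -1; M⁻¹ = [2 0 0; -3/4 -1/2 0; 0 0 1]
M⁻¹ · (3/2, -33/4)ᵀ = (3, 3)ᵀ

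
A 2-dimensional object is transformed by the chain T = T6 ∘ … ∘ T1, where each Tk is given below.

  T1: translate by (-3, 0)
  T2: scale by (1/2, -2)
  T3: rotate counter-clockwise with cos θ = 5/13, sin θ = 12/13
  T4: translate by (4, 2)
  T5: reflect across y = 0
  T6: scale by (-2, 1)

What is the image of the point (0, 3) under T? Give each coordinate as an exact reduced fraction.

T1 translate by (-3, 0): (0, 3) → (-3, 3)
T2 scale by (1/2, -2): (-3, 3) → (-3/2, -6)
T3 rotate counter-clockwise with cos θ = 5/13, sin θ = 12/13: (-3/2, -6) → (129/26, -48/13)
T4 translate by (4, 2): (129/26, -48/13) → (233/26, -22/13)
T5 reflect across y = 0: (233/26, -22/13) → (233/26, 22/13)
T6 scale by (-2, 1): (233/26, 22/13) → (-233/13, 22/13)

T(p) = (-233/13, 22/13)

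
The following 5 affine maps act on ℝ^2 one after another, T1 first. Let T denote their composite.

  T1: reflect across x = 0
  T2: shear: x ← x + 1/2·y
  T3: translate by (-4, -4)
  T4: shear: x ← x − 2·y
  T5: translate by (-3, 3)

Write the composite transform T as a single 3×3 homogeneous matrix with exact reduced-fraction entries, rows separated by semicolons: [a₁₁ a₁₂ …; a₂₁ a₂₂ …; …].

T = [-1 -3/2 1; 0 1 -1; 0 0 1]

T1 = [-1 0 0; 0 1 0; 0 0 1]
T2·T1 = [-1 1/2 0; 0 1 0; 0 0 1]
T3·…·T1 = [-1 1/2 -4; 0 1 -4; 0 0 1]
T4·…·T1 = [-1 -3/2 4; 0 1 -4; 0 0 1]
T5·…·T1 = [-1 -3/2 1; 0 1 -1; 0 0 1]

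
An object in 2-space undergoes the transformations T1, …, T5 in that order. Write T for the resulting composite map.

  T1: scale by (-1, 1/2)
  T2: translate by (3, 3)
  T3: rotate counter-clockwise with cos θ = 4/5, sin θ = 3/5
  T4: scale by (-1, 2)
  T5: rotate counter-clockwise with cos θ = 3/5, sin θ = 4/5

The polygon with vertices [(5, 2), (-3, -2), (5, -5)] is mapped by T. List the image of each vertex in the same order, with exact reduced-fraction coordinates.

image vertices: (-4/5, 28/5), (-262/25, 84/25), (121/50, 14/25)

T1 scale by (-1, 1/2): (5, 2) → (-5, 1); (-3, -2) → (3, -1); (5, -5) → (-5, -5/2)
T2 translate by (3, 3): (-5, 1) → (-2, 4); (3, -1) → (6, 2); (-5, -5/2) → (-2, 1/2)
T3 rotate counter-clockwise with cos θ = 4/5, sin θ = 3/5: (-2, 4) → (-4, 2); (6, 2) → (18/5, 26/5); (-2, 1/2) → (-19/10, -4/5)
T4 scale by (-1, 2): (-4, 2) → (4, 4); (18/5, 26/5) → (-18/5, 52/5); (-19/10, -4/5) → (19/10, -8/5)
T5 rotate counter-clockwise with cos θ = 3/5, sin θ = 4/5: (4, 4) → (-4/5, 28/5); (-18/5, 52/5) → (-262/25, 84/25); (19/10, -8/5) → (121/50, 14/25)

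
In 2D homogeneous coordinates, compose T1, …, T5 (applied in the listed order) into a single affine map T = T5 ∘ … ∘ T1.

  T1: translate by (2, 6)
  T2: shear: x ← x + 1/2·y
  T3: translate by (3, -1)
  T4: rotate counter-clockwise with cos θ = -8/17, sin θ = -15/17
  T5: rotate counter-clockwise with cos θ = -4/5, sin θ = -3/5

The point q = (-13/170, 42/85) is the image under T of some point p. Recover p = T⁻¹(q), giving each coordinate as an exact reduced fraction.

T1 = [1 0 2; 0 1 6; 0 0 1]
T2·T1 = [1 1/2 5; 0 1 6; 0 0 1]
T3·…·T1 = [1 1/2 8; 0 1 5; 0 0 1]
T4·…·T1 = [-8/17 11/17 11/17; -15/17 -31/34 -160/17; 0 0 1]
T5·…·T1 = [-13/85 -181/170 -524/85; 84/85 29/85 607/85; 0 0 1]
det M = 1; M⁻¹ = [29/85 181/170 -11/2; -84/85 -13/85 -5; 0 0 1]
M⁻¹ · (-13/170, 42/85)ᵀ = (-5, -5)ᵀ

p = (-5, -5)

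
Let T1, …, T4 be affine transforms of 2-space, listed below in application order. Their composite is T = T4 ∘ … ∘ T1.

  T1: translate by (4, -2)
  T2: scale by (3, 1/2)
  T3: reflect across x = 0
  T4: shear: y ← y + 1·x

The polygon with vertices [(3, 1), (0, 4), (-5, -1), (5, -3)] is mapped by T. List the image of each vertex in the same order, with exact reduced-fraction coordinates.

image vertices: (-21, -43/2), (-12, -11), (3, 3/2), (-27, -59/2)

T1 translate by (4, -2): (3, 1) → (7, -1); (0, 4) → (4, 2); (-5, -1) → (-1, -3); (5, -3) → (9, -5)
T2 scale by (3, 1/2): (7, -1) → (21, -1/2); (4, 2) → (12, 1); (-1, -3) → (-3, -3/2); (9, -5) → (27, -5/2)
T3 reflect across x = 0: (21, -1/2) → (-21, -1/2); (12, 1) → (-12, 1); (-3, -3/2) → (3, -3/2); (27, -5/2) → (-27, -5/2)
T4 shear: y ← y + 1·x: (-21, -1/2) → (-21, -43/2); (-12, 1) → (-12, -11); (3, -3/2) → (3, 3/2); (-27, -5/2) → (-27, -59/2)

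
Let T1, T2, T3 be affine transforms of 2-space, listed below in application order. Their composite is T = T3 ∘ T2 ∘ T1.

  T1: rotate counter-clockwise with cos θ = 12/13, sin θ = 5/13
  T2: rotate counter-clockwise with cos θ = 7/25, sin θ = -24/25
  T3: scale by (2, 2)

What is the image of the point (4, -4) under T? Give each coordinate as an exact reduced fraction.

T(p) = (-392/325, -3656/325)

T1 rotate counter-clockwise with cos θ = 12/13, sin θ = 5/13: (4, -4) → (68/13, -28/13)
T2 rotate counter-clockwise with cos θ = 7/25, sin θ = -24/25: (68/13, -28/13) → (-196/325, -1828/325)
T3 scale by (2, 2): (-196/325, -1828/325) → (-392/325, -3656/325)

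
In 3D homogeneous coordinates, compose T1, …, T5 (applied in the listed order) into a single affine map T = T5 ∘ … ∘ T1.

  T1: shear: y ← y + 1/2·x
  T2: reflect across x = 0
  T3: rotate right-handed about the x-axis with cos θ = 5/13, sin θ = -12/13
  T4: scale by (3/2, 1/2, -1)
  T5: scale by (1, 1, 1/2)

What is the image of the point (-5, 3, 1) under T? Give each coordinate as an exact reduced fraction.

T1 shear: y ← y + 1/2·x: (-5, 3, 1) → (-5, 1/2, 1)
T2 reflect across x = 0: (-5, 1/2, 1) → (5, 1/2, 1)
T3 rotate right-handed about the x-axis with cos θ = 5/13, sin θ = -12/13: (5, 1/2, 1) → (5, 29/26, -1/13)
T4 scale by (3/2, 1/2, -1): (5, 29/26, -1/13) → (15/2, 29/52, 1/13)
T5 scale by (1, 1, 1/2): (15/2, 29/52, 1/13) → (15/2, 29/52, 1/26)

T(p) = (15/2, 29/52, 1/26)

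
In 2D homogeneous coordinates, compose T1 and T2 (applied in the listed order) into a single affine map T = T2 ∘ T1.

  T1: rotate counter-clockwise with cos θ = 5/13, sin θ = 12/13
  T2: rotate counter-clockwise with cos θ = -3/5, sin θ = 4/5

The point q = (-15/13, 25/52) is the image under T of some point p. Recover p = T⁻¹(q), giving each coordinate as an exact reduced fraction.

T1 = [5/13 -12/13 0; 12/13 5/13 0; 0 0 1]
T2·T1 = [-63/65 16/65 0; -16/65 -63/65 0; 0 0 1]
det M = 1; M⁻¹ = [-63/65 -16/65 0; 16/65 -63/65 0; 0 0 1]
M⁻¹ · (-15/13, 25/52)ᵀ = (1, -3/4)ᵀ

p = (1, -3/4)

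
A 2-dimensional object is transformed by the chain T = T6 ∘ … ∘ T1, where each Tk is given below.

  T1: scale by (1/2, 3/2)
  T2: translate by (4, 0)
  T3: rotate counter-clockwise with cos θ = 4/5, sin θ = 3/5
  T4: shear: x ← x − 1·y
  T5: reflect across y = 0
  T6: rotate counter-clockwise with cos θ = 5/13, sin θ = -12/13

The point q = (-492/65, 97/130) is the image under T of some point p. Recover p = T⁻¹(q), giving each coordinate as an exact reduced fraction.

p = (5, 7/3)

T1 = [1/2 0 0; 0 3/2 0; 0 0 1]
T2·T1 = [1/2 0 4; 0 3/2 0; 0 0 1]
T3·…·T1 = [2/5 -9/10 16/5; 3/10 6/5 12/5; 0 0 1]
T4·…·T1 = [1/10 -21/10 4/5; 3/10 6/5 12/5; 0 0 1]
T5·…·T1 = [1/10 -21/10 4/5; -3/10 -6/5 -12/5; 0 0 1]
T6·…·T1 = [-31/130 -249/130 -124/65; -27/130 96/65 -108/65; 0 0 1]
det M = -3/4; M⁻¹ = [-128/65 -166/65 -8; -18/65 62/195 0; 0 0 1]
M⁻¹ · (-492/65, 97/130)ᵀ = (5, 7/3)ᵀ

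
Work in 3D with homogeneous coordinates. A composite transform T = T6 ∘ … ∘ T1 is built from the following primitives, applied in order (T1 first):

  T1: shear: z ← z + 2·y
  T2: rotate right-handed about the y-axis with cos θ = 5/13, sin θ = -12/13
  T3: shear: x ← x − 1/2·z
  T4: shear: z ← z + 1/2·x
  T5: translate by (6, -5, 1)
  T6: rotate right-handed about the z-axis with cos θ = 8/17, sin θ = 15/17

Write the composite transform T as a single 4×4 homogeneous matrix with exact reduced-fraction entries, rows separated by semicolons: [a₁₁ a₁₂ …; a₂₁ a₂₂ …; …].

T1 = [1 0 0 0; 0 1 0 0; 0 2 1 0; 0 0 0 1]
T2·T1 = [5/13 -24/13 -12/13 0; 0 1 0 0; 12/13 10/13 5/13 0; 0 0 0 1]
T3·…·T1 = [-1/13 -29/13 -29/26 0; 0 1 0 0; 12/13 10/13 5/13 0; 0 0 0 1]
T4·…·T1 = [-1/13 -29/13 -29/26 0; 0 1 0 0; 23/26 -9/26 -9/52 0; 0 0 0 1]
T5·…·T1 = [-1/13 -29/13 -29/26 6; 0 1 0 -5; 23/26 -9/26 -9/52 1; 0 0 0 1]
T6·…·T1 = [-8/221 -427/221 -116/221 123/17; -15/221 -331/221 -435/442 50/17; 23/26 -9/26 -9/52 1; 0 0 0 1]

T = [-8/221 -427/221 -116/221 123/17; -15/221 -331/221 -435/442 50/17; 23/26 -9/26 -9/52 1; 0 0 0 1]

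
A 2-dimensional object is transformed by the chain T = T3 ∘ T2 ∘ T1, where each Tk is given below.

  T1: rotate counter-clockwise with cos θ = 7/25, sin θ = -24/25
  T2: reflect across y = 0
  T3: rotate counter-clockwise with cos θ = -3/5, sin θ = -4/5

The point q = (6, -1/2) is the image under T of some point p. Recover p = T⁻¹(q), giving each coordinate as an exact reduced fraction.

T1 = [7/25 24/25 0; -24/25 7/25 0; 0 0 1]
T2·T1 = [7/25 24/25 0; 24/25 -7/25 0; 0 0 1]
T3·…·T1 = [3/5 -4/5 0; -4/5 -3/5 0; 0 0 1]
det M = -1; M⁻¹ = [3/5 -4/5 0; -4/5 -3/5 0; 0 0 1]
M⁻¹ · (6, -1/2)ᵀ = (4, -9/2)ᵀ

p = (4, -9/2)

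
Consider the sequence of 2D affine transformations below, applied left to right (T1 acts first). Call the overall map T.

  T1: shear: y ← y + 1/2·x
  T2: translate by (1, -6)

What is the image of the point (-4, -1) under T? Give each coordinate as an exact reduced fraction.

T1 shear: y ← y + 1/2·x: (-4, -1) → (-4, -3)
T2 translate by (1, -6): (-4, -3) → (-3, -9)

T(p) = (-3, -9)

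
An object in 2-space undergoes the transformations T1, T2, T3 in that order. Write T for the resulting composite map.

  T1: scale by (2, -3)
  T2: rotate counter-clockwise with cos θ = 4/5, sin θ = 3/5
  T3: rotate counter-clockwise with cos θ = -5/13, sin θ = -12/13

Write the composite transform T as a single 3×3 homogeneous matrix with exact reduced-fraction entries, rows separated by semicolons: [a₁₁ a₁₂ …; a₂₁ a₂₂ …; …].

T1 = [2 0 0; 0 -3 0; 0 0 1]
T2·T1 = [8/5 9/5 0; 6/5 -12/5 0; 0 0 1]
T3·…·T1 = [32/65 -189/65 0; -126/65 -48/65 0; 0 0 1]

T = [32/65 -189/65 0; -126/65 -48/65 0; 0 0 1]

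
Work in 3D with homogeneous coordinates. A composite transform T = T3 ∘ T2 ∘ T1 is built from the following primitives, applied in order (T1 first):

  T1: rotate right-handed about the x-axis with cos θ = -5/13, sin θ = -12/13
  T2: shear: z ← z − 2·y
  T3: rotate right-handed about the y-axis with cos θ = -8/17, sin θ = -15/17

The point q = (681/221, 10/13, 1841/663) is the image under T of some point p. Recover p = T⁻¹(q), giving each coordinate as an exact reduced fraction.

p = (1, 2, 5/3)

T1 = [1 0 0 0; 0 -5/13 12/13 0; 0 -12/13 -5/13 0; 0 0 0 1]
T2·T1 = [1 0 0 0; 0 -5/13 12/13 0; 0 -2/13 -29/13 0; 0 0 0 1]
T3·…·T1 = [-8/17 30/221 435/221 0; 0 -5/13 12/13 0; 15/17 16/221 232/221 0; 0 0 0 1]
det M = 1; M⁻¹ = [-8/17 0 15/17 0; 180/221 -29/13 96/221 0; 75/221 2/13 40/221 0; 0 0 0 1]
M⁻¹ · (681/221, 10/13, 1841/663)ᵀ = (1, 2, 5/3)ᵀ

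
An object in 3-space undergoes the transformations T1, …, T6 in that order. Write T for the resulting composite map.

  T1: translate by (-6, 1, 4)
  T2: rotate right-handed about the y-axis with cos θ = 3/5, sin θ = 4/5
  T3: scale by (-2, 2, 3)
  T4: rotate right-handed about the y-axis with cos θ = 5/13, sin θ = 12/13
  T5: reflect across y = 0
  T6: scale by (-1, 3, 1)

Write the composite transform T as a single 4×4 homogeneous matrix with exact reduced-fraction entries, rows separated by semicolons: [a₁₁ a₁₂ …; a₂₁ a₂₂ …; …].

T1 = [1 0 0 -6; 0 1 0 1; 0 0 1 4; 0 0 0 1]
T2·T1 = [3/5 0 4/5 -2/5; 0 1 0 1; -4/5 0 3/5 36/5; 0 0 0 1]
T3·…·T1 = [-6/5 0 -8/5 4/5; 0 2 0 2; -12/5 0 9/5 108/5; 0 0 0 1]
T4·…·T1 = [-174/65 0 68/65 1316/65; 0 2 0 2; 12/65 0 141/65 492/65; 0 0 0 1]
T5·…·T1 = [-174/65 0 68/65 1316/65; 0 -2 0 -2; 12/65 0 141/65 492/65; 0 0 0 1]
T6·…·T1 = [174/65 0 -68/65 -1316/65; 0 -6 0 -6; 12/65 0 141/65 492/65; 0 0 0 1]

T = [174/65 0 -68/65 -1316/65; 0 -6 0 -6; 12/65 0 141/65 492/65; 0 0 0 1]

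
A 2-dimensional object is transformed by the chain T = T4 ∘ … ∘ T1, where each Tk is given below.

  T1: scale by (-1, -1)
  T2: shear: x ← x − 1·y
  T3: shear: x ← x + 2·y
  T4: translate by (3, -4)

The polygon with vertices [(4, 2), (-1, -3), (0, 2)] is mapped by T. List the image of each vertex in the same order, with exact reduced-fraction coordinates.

image vertices: (-3, -6), (7, -1), (1, -6)

T1 scale by (-1, -1): (4, 2) → (-4, -2); (-1, -3) → (1, 3); (0, 2) → (0, -2)
T2 shear: x ← x − 1·y: (-4, -2) → (-2, -2); (1, 3) → (-2, 3); (0, -2) → (2, -2)
T3 shear: x ← x + 2·y: (-2, -2) → (-6, -2); (-2, 3) → (4, 3); (2, -2) → (-2, -2)
T4 translate by (3, -4): (-6, -2) → (-3, -6); (4, 3) → (7, -1); (-2, -2) → (1, -6)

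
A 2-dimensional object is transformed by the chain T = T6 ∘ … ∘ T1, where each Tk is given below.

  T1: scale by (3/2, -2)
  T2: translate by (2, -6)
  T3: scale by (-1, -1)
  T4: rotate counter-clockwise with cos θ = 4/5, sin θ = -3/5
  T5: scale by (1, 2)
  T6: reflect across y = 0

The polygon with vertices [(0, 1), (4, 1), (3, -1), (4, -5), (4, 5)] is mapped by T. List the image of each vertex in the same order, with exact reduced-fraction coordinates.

image vertices: (16/5, -76/5), (-8/5, -112/5), (-14/5, -71/5), (-44/5, -16/5), (16/5, -176/5)

T1 scale by (3/2, -2): (0, 1) → (0, -2); (4, 1) → (6, -2); (3, -1) → (9/2, 2); (4, -5) → (6, 10); (4, 5) → (6, -10)
T2 translate by (2, -6): (0, -2) → (2, -8); (6, -2) → (8, -8); (9/2, 2) → (13/2, -4); (6, 10) → (8, 4); (6, -10) → (8, -16)
T3 scale by (-1, -1): (2, -8) → (-2, 8); (8, -8) → (-8, 8); (13/2, -4) → (-13/2, 4); (8, 4) → (-8, -4); (8, -16) → (-8, 16)
T4 rotate counter-clockwise with cos θ = 4/5, sin θ = -3/5: (-2, 8) → (16/5, 38/5); (-8, 8) → (-8/5, 56/5); (-13/2, 4) → (-14/5, 71/10); (-8, -4) → (-44/5, 8/5); (-8, 16) → (16/5, 88/5)
T5 scale by (1, 2): (16/5, 38/5) → (16/5, 76/5); (-8/5, 56/5) → (-8/5, 112/5); (-14/5, 71/10) → (-14/5, 71/5); (-44/5, 8/5) → (-44/5, 16/5); (16/5, 88/5) → (16/5, 176/5)
T6 reflect across y = 0: (16/5, 76/5) → (16/5, -76/5); (-8/5, 112/5) → (-8/5, -112/5); (-14/5, 71/5) → (-14/5, -71/5); (-44/5, 16/5) → (-44/5, -16/5); (16/5, 176/5) → (16/5, -176/5)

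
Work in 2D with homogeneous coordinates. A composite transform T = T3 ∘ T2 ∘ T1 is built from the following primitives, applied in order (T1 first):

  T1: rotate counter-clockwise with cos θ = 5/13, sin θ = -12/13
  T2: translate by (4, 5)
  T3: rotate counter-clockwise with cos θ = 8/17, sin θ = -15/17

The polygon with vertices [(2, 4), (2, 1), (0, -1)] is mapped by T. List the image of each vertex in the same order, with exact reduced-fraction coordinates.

T1 rotate counter-clockwise with cos θ = 5/13, sin θ = -12/13: (2, 4) → (58/13, -4/13); (2, 1) → (22/13, -19/13); (0, -1) → (-12/13, -5/13)
T2 translate by (4, 5): (58/13, -4/13) → (110/13, 61/13); (22/13, -19/13) → (74/13, 46/13); (-12/13, -5/13) → (40/13, 60/13)
T3 rotate counter-clockwise with cos θ = 8/17, sin θ = -15/17: (110/13, 61/13) → (1795/221, -1162/221); (74/13, 46/13) → (1282/221, -742/221); (40/13, 60/13) → (1220/221, -120/221)

image vertices: (1795/221, -1162/221), (1282/221, -742/221), (1220/221, -120/221)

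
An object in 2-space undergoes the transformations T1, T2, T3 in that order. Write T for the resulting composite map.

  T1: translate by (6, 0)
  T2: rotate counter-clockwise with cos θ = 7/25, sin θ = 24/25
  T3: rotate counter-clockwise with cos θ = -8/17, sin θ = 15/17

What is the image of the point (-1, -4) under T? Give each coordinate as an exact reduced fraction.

T(p) = (-2428/425, 1229/425)

T1 translate by (6, 0): (-1, -4) → (5, -4)
T2 rotate counter-clockwise with cos θ = 7/25, sin θ = 24/25: (5, -4) → (131/25, 92/25)
T3 rotate counter-clockwise with cos θ = -8/17, sin θ = 15/17: (131/25, 92/25) → (-2428/425, 1229/425)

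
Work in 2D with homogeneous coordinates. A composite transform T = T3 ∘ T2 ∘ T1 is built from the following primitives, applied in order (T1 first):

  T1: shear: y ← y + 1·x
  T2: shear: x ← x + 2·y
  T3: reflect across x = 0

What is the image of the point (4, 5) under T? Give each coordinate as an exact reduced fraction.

T(p) = (-22, 9)

T1 shear: y ← y + 1·x: (4, 5) → (4, 9)
T2 shear: x ← x + 2·y: (4, 9) → (22, 9)
T3 reflect across x = 0: (22, 9) → (-22, 9)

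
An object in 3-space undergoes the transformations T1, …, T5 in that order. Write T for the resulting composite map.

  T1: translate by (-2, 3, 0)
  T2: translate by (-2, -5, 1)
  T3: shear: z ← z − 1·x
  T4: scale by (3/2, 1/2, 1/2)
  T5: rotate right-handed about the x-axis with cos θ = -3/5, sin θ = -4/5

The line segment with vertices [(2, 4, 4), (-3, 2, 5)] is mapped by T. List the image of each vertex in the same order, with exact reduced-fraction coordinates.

T1 translate by (-2, 3, 0): (2, 4, 4) → (0, 7, 4); (-3, 2, 5) → (-5, 5, 5)
T2 translate by (-2, -5, 1): (0, 7, 4) → (-2, 2, 5); (-5, 5, 5) → (-7, 0, 6)
T3 shear: z ← z − 1·x: (-2, 2, 5) → (-2, 2, 7); (-7, 0, 6) → (-7, 0, 13)
T4 scale by (3/2, 1/2, 1/2): (-2, 2, 7) → (-3, 1, 7/2); (-7, 0, 13) → (-21/2, 0, 13/2)
T5 rotate right-handed about the x-axis with cos θ = -3/5, sin θ = -4/5: (-3, 1, 7/2) → (-3, 11/5, -29/10); (-21/2, 0, 13/2) → (-21/2, 26/5, -39/10)

image vertices: (-3, 11/5, -29/10), (-21/2, 26/5, -39/10)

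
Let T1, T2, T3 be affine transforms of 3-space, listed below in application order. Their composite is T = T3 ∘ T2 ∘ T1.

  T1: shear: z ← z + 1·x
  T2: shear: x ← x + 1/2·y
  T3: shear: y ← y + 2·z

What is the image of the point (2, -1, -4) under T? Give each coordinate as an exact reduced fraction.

T1 shear: z ← z + 1·x: (2, -1, -4) → (2, -1, -2)
T2 shear: x ← x + 1/2·y: (2, -1, -2) → (3/2, -1, -2)
T3 shear: y ← y + 2·z: (3/2, -1, -2) → (3/2, -5, -2)

T(p) = (3/2, -5, -2)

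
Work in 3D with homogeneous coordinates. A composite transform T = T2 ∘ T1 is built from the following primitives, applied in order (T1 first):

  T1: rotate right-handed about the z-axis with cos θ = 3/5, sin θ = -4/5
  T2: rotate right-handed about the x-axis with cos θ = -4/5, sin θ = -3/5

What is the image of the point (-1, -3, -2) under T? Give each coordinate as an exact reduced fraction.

T1 rotate right-handed about the z-axis with cos θ = 3/5, sin θ = -4/5: (-1, -3, -2) → (-3, -1, -2)
T2 rotate right-handed about the x-axis with cos θ = -4/5, sin θ = -3/5: (-3, -1, -2) → (-3, -2/5, 11/5)

T(p) = (-3, -2/5, 11/5)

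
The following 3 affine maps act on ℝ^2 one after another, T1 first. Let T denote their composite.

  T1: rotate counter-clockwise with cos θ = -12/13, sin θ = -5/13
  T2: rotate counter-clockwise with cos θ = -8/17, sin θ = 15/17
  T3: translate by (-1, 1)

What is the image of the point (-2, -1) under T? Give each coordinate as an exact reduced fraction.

T(p) = (-703/221, 330/221)

T1 rotate counter-clockwise with cos θ = -12/13, sin θ = -5/13: (-2, -1) → (19/13, 22/13)
T2 rotate counter-clockwise with cos θ = -8/17, sin θ = 15/17: (19/13, 22/13) → (-482/221, 109/221)
T3 translate by (-1, 1): (-482/221, 109/221) → (-703/221, 330/221)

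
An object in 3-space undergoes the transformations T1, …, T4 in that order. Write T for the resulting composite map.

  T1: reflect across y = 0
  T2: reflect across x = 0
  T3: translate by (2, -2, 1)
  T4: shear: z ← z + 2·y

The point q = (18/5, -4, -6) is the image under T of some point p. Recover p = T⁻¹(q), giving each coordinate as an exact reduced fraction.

T1 = [1 0 0 0; 0 -1 0 0; 0 0 1 0; 0 0 0 1]
T2·T1 = [-1 0 0 0; 0 -1 0 0; 0 0 1 0; 0 0 0 1]
T3·…·T1 = [-1 0 0 2; 0 -1 0 -2; 0 0 1 1; 0 0 0 1]
T4·…·T1 = [-1 0 0 2; 0 -1 0 -2; 0 -2 1 -3; 0 0 0 1]
det M = 1; M⁻¹ = [-1 0 0 2; 0 -1 0 -2; 0 -2 1 -1; 0 0 0 1]
M⁻¹ · (18/5, -4, -6)ᵀ = (-8/5, 2, 1)ᵀ

p = (-8/5, 2, 1)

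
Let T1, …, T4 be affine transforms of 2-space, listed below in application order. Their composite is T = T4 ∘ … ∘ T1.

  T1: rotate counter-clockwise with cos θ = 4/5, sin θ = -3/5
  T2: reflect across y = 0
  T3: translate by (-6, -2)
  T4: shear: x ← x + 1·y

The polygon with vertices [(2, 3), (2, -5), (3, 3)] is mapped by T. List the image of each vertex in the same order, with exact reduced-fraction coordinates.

image vertices: (-29/5, -16/5), (-21/5, 16/5), (-22/5, -13/5)

T1 rotate counter-clockwise with cos θ = 4/5, sin θ = -3/5: (2, 3) → (17/5, 6/5); (2, -5) → (-7/5, -26/5); (3, 3) → (21/5, 3/5)
T2 reflect across y = 0: (17/5, 6/5) → (17/5, -6/5); (-7/5, -26/5) → (-7/5, 26/5); (21/5, 3/5) → (21/5, -3/5)
T3 translate by (-6, -2): (17/5, -6/5) → (-13/5, -16/5); (-7/5, 26/5) → (-37/5, 16/5); (21/5, -3/5) → (-9/5, -13/5)
T4 shear: x ← x + 1·y: (-13/5, -16/5) → (-29/5, -16/5); (-37/5, 16/5) → (-21/5, 16/5); (-9/5, -13/5) → (-22/5, -13/5)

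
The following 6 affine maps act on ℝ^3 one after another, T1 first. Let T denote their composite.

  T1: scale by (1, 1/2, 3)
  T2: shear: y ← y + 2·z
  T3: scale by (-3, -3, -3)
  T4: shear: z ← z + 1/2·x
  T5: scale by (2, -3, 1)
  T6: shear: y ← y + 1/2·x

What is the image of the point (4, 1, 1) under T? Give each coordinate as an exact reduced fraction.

T(p) = (-24, 93/2, -15)

T1 scale by (1, 1/2, 3): (4, 1, 1) → (4, 1/2, 3)
T2 shear: y ← y + 2·z: (4, 1/2, 3) → (4, 13/2, 3)
T3 scale by (-3, -3, -3): (4, 13/2, 3) → (-12, -39/2, -9)
T4 shear: z ← z + 1/2·x: (-12, -39/2, -9) → (-12, -39/2, -15)
T5 scale by (2, -3, 1): (-12, -39/2, -15) → (-24, 117/2, -15)
T6 shear: y ← y + 1/2·x: (-24, 117/2, -15) → (-24, 93/2, -15)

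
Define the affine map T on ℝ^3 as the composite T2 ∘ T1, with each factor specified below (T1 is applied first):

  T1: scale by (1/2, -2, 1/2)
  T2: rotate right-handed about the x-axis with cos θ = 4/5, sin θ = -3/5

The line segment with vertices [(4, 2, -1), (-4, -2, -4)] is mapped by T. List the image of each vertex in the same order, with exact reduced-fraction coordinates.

image vertices: (2, -7/2, 2), (-2, 2, -4)

T1 scale by (1/2, -2, 1/2): (4, 2, -1) → (2, -4, -1/2); (-4, -2, -4) → (-2, 4, -2)
T2 rotate right-handed about the x-axis with cos θ = 4/5, sin θ = -3/5: (2, -4, -1/2) → (2, -7/2, 2); (-2, 4, -2) → (-2, 2, -4)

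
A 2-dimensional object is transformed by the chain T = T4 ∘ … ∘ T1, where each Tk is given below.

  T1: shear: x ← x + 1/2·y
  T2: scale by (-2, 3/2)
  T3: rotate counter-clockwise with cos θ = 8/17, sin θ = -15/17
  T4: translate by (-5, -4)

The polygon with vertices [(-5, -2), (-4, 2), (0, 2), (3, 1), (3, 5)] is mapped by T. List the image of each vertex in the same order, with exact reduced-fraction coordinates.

image vertices: (-2, -16), (8/17, -134/17), (-56/17, -14/17), (-237/34, 49/17), (-121/34, 157/17)

T1 shear: x ← x + 1/2·y: (-5, -2) → (-6, -2); (-4, 2) → (-3, 2); (0, 2) → (1, 2); (3, 1) → (7/2, 1); (3, 5) → (11/2, 5)
T2 scale by (-2, 3/2): (-6, -2) → (12, -3); (-3, 2) → (6, 3); (1, 2) → (-2, 3); (7/2, 1) → (-7, 3/2); (11/2, 5) → (-11, 15/2)
T3 rotate counter-clockwise with cos θ = 8/17, sin θ = -15/17: (12, -3) → (3, -12); (6, 3) → (93/17, -66/17); (-2, 3) → (29/17, 54/17); (-7, 3/2) → (-67/34, 117/17); (-11, 15/2) → (49/34, 225/17)
T4 translate by (-5, -4): (3, -12) → (-2, -16); (93/17, -66/17) → (8/17, -134/17); (29/17, 54/17) → (-56/17, -14/17); (-67/34, 117/17) → (-237/34, 49/17); (49/34, 225/17) → (-121/34, 157/17)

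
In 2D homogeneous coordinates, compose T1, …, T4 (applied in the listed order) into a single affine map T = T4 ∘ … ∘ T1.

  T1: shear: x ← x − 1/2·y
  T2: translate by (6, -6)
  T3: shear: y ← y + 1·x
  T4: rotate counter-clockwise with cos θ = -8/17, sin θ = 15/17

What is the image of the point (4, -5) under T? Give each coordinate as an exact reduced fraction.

T(p) = (-245/34, 351/34)

T1 shear: x ← x − 1/2·y: (4, -5) → (13/2, -5)
T2 translate by (6, -6): (13/2, -5) → (25/2, -11)
T3 shear: y ← y + 1·x: (25/2, -11) → (25/2, 3/2)
T4 rotate counter-clockwise with cos θ = -8/17, sin θ = 15/17: (25/2, 3/2) → (-245/34, 351/34)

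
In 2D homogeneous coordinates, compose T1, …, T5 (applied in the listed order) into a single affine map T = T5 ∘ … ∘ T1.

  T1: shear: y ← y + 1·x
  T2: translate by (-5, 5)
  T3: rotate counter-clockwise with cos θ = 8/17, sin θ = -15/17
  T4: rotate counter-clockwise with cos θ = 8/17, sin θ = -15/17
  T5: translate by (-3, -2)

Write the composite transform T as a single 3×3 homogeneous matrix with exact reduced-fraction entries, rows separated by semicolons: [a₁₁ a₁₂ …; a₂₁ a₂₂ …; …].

T1 = [1 0 0; 1 1 0; 0 0 1]
T2·T1 = [1 0 -5; 1 1 5; 0 0 1]
T3·…·T1 = [23/17 15/17 35/17; -7/17 8/17 115/17; 0 0 1]
T4·…·T1 = [79/289 240/289 2005/289; -401/289 -161/289 395/289; 0 0 1]
T5·…·T1 = [79/289 240/289 1138/289; -401/289 -161/289 -183/289; 0 0 1]

T = [79/289 240/289 1138/289; -401/289 -161/289 -183/289; 0 0 1]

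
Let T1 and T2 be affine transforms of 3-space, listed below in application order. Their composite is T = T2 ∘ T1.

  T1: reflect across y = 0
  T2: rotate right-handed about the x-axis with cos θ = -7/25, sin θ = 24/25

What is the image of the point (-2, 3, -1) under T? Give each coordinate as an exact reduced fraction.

T(p) = (-2, 9/5, -13/5)

T1 reflect across y = 0: (-2, 3, -1) → (-2, -3, -1)
T2 rotate right-handed about the x-axis with cos θ = -7/25, sin θ = 24/25: (-2, -3, -1) → (-2, 9/5, -13/5)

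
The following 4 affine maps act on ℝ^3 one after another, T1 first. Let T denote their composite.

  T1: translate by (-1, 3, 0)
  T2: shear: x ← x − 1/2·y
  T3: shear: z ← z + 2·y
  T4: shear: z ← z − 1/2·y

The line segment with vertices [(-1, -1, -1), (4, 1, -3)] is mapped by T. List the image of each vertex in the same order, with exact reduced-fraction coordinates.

image vertices: (-3, 2, 2), (1, 4, 3)

T1 translate by (-1, 3, 0): (-1, -1, -1) → (-2, 2, -1); (4, 1, -3) → (3, 4, -3)
T2 shear: x ← x − 1/2·y: (-2, 2, -1) → (-3, 2, -1); (3, 4, -3) → (1, 4, -3)
T3 shear: z ← z + 2·y: (-3, 2, -1) → (-3, 2, 3); (1, 4, -3) → (1, 4, 5)
T4 shear: z ← z − 1/2·y: (-3, 2, 3) → (-3, 2, 2); (1, 4, 5) → (1, 4, 3)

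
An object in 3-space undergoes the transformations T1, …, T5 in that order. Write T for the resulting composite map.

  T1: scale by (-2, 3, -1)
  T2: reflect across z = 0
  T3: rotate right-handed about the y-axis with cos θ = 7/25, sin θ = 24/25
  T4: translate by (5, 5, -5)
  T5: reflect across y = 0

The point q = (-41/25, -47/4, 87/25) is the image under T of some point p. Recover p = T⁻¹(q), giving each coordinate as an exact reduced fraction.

p = (5, 9/4, -4)

T1 = [-2 0 0 0; 0 3 0 0; 0 0 -1 0; 0 0 0 1]
T2·T1 = [-2 0 0 0; 0 3 0 0; 0 0 1 0; 0 0 0 1]
T3·…·T1 = [-14/25 0 24/25 0; 0 3 0 0; 48/25 0 7/25 0; 0 0 0 1]
T4·…·T1 = [-14/25 0 24/25 5; 0 3 0 5; 48/25 0 7/25 -5; 0 0 0 1]
T5·…·T1 = [-14/25 0 24/25 5; 0 -3 0 -5; 48/25 0 7/25 -5; 0 0 0 1]
det M = 6; M⁻¹ = [-7/50 0 12/25 31/10; 0 -1/3 0 -5/3; 24/25 0 7/25 -17/5; 0 0 0 1]
M⁻¹ · (-41/25, -47/4, 87/25)ᵀ = (5, 9/4, -4)ᵀ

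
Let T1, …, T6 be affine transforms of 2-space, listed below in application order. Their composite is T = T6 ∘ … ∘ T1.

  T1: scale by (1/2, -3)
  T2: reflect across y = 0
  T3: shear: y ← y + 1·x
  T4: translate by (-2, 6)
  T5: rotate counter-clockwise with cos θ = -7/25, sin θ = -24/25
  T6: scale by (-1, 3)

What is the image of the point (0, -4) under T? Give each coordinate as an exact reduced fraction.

T(p) = (26/5, 54/5)

T1 scale by (1/2, -3): (0, -4) → (0, 12)
T2 reflect across y = 0: (0, 12) → (0, -12)
T3 shear: y ← y + 1·x: (0, -12) → (0, -12)
T4 translate by (-2, 6): (0, -12) → (-2, -6)
T5 rotate counter-clockwise with cos θ = -7/25, sin θ = -24/25: (-2, -6) → (-26/5, 18/5)
T6 scale by (-1, 3): (-26/5, 18/5) → (26/5, 54/5)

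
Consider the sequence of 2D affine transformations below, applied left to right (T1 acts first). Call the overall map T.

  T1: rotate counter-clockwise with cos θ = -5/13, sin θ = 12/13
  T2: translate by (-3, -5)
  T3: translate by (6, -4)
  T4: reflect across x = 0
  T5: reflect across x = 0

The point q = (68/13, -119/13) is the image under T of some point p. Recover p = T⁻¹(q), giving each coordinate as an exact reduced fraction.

T1 = [-5/13 -12/13 0; 12/13 -5/13 0; 0 0 1]
T2·T1 = [-5/13 -12/13 -3; 12/13 -5/13 -5; 0 0 1]
T3·…·T1 = [-5/13 -12/13 3; 12/13 -5/13 -9; 0 0 1]
T4·…·T1 = [5/13 12/13 -3; 12/13 -5/13 -9; 0 0 1]
T5·…·T1 = [-5/13 -12/13 3; 12/13 -5/13 -9; 0 0 1]
det M = 1; M⁻¹ = [-5/13 12/13 123/13; -12/13 -5/13 -9/13; 0 0 1]
M⁻¹ · (68/13, -119/13)ᵀ = (-1, -2)ᵀ

p = (-1, -2)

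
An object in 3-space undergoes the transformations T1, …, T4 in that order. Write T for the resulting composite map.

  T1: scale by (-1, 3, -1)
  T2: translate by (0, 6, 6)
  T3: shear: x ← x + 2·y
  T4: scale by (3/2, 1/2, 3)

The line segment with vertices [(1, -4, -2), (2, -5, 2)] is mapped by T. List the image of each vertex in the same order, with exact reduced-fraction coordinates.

image vertices: (-39/2, -3, 24), (-30, -9/2, 12)

T1 scale by (-1, 3, -1): (1, -4, -2) → (-1, -12, 2); (2, -5, 2) → (-2, -15, -2)
T2 translate by (0, 6, 6): (-1, -12, 2) → (-1, -6, 8); (-2, -15, -2) → (-2, -9, 4)
T3 shear: x ← x + 2·y: (-1, -6, 8) → (-13, -6, 8); (-2, -9, 4) → (-20, -9, 4)
T4 scale by (3/2, 1/2, 3): (-13, -6, 8) → (-39/2, -3, 24); (-20, -9, 4) → (-30, -9/2, 12)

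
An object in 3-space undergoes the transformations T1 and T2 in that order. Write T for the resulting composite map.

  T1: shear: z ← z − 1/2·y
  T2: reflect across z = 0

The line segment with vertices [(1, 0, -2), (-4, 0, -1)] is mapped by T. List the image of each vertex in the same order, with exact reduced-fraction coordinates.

image vertices: (1, 0, 2), (-4, 0, 1)

T1 shear: z ← z − 1/2·y: (1, 0, -2) → (1, 0, -2); (-4, 0, -1) → (-4, 0, -1)
T2 reflect across z = 0: (1, 0, -2) → (1, 0, 2); (-4, 0, -1) → (-4, 0, 1)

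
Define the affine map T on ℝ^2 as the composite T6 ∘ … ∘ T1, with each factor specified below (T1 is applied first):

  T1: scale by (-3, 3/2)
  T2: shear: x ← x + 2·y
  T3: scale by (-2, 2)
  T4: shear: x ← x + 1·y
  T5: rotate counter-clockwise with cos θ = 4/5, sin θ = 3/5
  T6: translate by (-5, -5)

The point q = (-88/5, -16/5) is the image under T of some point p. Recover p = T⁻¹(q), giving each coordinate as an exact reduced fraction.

p = (0, 3)

T1 = [-3 0 0; 0 3/2 0; 0 0 1]
T2·T1 = [-3 3 0; 0 3/2 0; 0 0 1]
T3·…·T1 = [6 -6 0; 0 3 0; 0 0 1]
T4·…·T1 = [6 -3 0; 0 3 0; 0 0 1]
T5·…·T1 = [24/5 -21/5 0; 18/5 3/5 0; 0 0 1]
T6·…·T1 = [24/5 -21/5 -5; 18/5 3/5 -5; 0 0 1]
det M = 18; M⁻¹ = [1/30 7/30 4/3; -1/5 4/15 1/3; 0 0 1]
M⁻¹ · (-88/5, -16/5)ᵀ = (0, 3)ᵀ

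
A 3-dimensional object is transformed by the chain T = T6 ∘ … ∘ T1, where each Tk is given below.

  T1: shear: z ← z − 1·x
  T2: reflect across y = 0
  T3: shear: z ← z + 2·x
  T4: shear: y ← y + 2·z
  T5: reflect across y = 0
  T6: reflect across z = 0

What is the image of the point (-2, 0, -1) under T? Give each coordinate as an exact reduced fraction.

T(p) = (-2, 6, 3)

T1 shear: z ← z − 1·x: (-2, 0, -1) → (-2, 0, 1)
T2 reflect across y = 0: (-2, 0, 1) → (-2, 0, 1)
T3 shear: z ← z + 2·x: (-2, 0, 1) → (-2, 0, -3)
T4 shear: y ← y + 2·z: (-2, 0, -3) → (-2, -6, -3)
T5 reflect across y = 0: (-2, -6, -3) → (-2, 6, -3)
T6 reflect across z = 0: (-2, 6, -3) → (-2, 6, 3)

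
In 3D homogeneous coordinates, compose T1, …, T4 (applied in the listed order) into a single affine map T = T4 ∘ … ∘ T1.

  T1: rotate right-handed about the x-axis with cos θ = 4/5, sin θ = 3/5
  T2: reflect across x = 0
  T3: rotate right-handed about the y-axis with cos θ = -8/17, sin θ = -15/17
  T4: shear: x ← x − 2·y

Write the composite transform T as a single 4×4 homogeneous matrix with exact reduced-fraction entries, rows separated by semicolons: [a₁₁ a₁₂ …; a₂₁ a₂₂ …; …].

T1 = [1 0 0 0; 0 4/5 -3/5 0; 0 3/5 4/5 0; 0 0 0 1]
T2·T1 = [-1 0 0 0; 0 4/5 -3/5 0; 0 3/5 4/5 0; 0 0 0 1]
T3·…·T1 = [8/17 -9/17 -12/17 0; 0 4/5 -3/5 0; -15/17 -24/85 -32/85 0; 0 0 0 1]
T4·…·T1 = [8/17 -181/85 42/85 0; 0 4/5 -3/5 0; -15/17 -24/85 -32/85 0; 0 0 0 1]

T = [8/17 -181/85 42/85 0; 0 4/5 -3/5 0; -15/17 -24/85 -32/85 0; 0 0 0 1]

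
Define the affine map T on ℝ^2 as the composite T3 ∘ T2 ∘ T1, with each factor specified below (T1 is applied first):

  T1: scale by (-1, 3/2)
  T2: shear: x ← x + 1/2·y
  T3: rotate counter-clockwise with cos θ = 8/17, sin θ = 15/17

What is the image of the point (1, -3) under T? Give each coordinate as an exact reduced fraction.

T(p) = (83/34, -339/68)

T1 scale by (-1, 3/2): (1, -3) → (-1, -9/2)
T2 shear: x ← x + 1/2·y: (-1, -9/2) → (-13/4, -9/2)
T3 rotate counter-clockwise with cos θ = 8/17, sin θ = 15/17: (-13/4, -9/2) → (83/34, -339/68)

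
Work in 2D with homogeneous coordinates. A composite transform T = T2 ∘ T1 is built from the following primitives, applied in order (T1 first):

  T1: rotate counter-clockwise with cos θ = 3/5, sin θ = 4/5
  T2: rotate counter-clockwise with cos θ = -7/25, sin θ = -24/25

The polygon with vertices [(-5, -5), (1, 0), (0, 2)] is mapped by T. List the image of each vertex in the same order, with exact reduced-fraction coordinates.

T1 rotate counter-clockwise with cos θ = 3/5, sin θ = 4/5: (-5, -5) → (1, -7); (1, 0) → (3/5, 4/5); (0, 2) → (-8/5, 6/5)
T2 rotate counter-clockwise with cos θ = -7/25, sin θ = -24/25: (1, -7) → (-7, 1); (3/5, 4/5) → (3/5, -4/5); (-8/5, 6/5) → (8/5, 6/5)

image vertices: (-7, 1), (3/5, -4/5), (8/5, 6/5)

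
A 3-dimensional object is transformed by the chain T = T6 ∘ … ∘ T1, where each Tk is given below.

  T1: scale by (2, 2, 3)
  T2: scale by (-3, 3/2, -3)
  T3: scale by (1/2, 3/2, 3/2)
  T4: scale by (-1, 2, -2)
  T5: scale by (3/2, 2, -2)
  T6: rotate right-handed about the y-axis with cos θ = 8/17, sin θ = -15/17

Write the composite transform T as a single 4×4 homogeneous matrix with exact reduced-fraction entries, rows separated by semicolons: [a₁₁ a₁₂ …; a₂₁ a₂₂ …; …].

T = [36/17 0 810/17 0; 0 18 0 0; 135/34 0 -432/17 0; 0 0 0 1]

T1 = [2 0 0 0; 0 2 0 0; 0 0 3 0; 0 0 0 1]
T2·T1 = [-6 0 0 0; 0 3 0 0; 0 0 -9 0; 0 0 0 1]
T3·…·T1 = [-3 0 0 0; 0 9/2 0 0; 0 0 -27/2 0; 0 0 0 1]
T4·…·T1 = [3 0 0 0; 0 9 0 0; 0 0 27 0; 0 0 0 1]
T5·…·T1 = [9/2 0 0 0; 0 18 0 0; 0 0 -54 0; 0 0 0 1]
T6·…·T1 = [36/17 0 810/17 0; 0 18 0 0; 135/34 0 -432/17 0; 0 0 0 1]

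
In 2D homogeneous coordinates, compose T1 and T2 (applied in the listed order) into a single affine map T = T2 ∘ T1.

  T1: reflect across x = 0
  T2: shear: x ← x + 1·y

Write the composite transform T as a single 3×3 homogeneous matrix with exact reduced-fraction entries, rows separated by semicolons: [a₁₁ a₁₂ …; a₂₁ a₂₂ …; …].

T = [-1 1 0; 0 1 0; 0 0 1]

T1 = [-1 0 0; 0 1 0; 0 0 1]
T2·T1 = [-1 1 0; 0 1 0; 0 0 1]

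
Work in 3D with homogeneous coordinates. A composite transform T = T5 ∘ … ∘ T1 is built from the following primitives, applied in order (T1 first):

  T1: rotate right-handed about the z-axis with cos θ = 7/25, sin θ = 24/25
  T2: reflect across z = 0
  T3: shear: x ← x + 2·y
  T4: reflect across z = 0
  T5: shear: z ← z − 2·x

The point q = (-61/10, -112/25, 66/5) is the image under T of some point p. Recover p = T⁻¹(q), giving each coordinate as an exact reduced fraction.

p = (-7/2, -4, 1)

T1 = [7/25 -24/25 0 0; 24/25 7/25 0 0; 0 0 1 0; 0 0 0 1]
T2·T1 = [7/25 -24/25 0 0; 24/25 7/25 0 0; 0 0 -1 0; 0 0 0 1]
T3·…·T1 = [11/5 -2/5 0 0; 24/25 7/25 0 0; 0 0 -1 0; 0 0 0 1]
T4·…·T1 = [11/5 -2/5 0 0; 24/25 7/25 0 0; 0 0 1 0; 0 0 0 1]
T5·…·T1 = [11/5 -2/5 0 0; 24/25 7/25 0 0; -22/5 4/5 1 0; 0 0 0 1]
det M = 1; M⁻¹ = [7/25 2/5 0 0; -24/25 11/5 0 0; 2 0 1 0; 0 0 0 1]
M⁻¹ · (-61/10, -112/25, 66/5)ᵀ = (-7/2, -4, 1)ᵀ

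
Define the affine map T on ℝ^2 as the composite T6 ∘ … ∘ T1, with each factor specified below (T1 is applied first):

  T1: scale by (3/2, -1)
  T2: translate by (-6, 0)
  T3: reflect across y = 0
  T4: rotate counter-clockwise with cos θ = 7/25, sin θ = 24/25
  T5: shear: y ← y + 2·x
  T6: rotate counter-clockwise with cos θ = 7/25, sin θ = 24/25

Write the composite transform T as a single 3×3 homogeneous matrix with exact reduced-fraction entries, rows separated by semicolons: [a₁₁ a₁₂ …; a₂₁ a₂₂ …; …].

T1 = [3/2 0 0; 0 -1 0; 0 0 1]
T2·T1 = [3/2 0 -6; 0 -1 0; 0 0 1]
T3·…·T1 = [3/2 0 -6; 0 1 0; 0 0 1]
T4·…·T1 = [21/50 -24/25 -42/25; 36/25 7/25 -144/25; 0 0 1]
T5·…·T1 = [21/50 -24/25 -42/25; 57/25 -41/25 -228/25; 0 0 1]
T6·…·T1 = [-2589/1250 816/625 5178/625; 651/625 -863/625 -2604/625; 0 0 1]

T = [-2589/1250 816/625 5178/625; 651/625 -863/625 -2604/625; 0 0 1]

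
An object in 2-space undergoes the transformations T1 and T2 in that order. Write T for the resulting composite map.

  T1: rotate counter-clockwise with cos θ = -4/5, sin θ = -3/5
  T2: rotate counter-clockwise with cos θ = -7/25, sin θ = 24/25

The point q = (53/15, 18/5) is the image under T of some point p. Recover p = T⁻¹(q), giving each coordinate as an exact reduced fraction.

T1 = [-4/5 3/5 0; -3/5 -4/5 0; 0 0 1]
T2·T1 = [4/5 3/5 0; -3/5 4/5 0; 0 0 1]
det M = 1; M⁻¹ = [4/5 -3/5 0; 3/5 4/5 0; 0 0 1]
M⁻¹ · (53/15, 18/5)ᵀ = (2/3, 5)ᵀ

p = (2/3, 5)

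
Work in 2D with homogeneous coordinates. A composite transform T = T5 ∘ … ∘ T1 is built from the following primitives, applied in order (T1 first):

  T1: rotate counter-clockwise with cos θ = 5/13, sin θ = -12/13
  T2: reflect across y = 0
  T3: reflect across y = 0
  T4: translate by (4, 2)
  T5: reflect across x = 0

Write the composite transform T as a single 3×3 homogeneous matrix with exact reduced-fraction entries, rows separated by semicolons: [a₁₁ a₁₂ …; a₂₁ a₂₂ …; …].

T = [-5/13 -12/13 -4; -12/13 5/13 2; 0 0 1]

T1 = [5/13 12/13 0; -12/13 5/13 0; 0 0 1]
T2·T1 = [5/13 12/13 0; 12/13 -5/13 0; 0 0 1]
T3·…·T1 = [5/13 12/13 0; -12/13 5/13 0; 0 0 1]
T4·…·T1 = [5/13 12/13 4; -12/13 5/13 2; 0 0 1]
T5·…·T1 = [-5/13 -12/13 -4; -12/13 5/13 2; 0 0 1]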